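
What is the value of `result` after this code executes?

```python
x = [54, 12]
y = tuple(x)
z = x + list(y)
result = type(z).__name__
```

x is list; y is tuple; z is list; result = 'list'

'list'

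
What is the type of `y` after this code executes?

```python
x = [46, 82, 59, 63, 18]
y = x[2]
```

Indexing list[int] returns int

int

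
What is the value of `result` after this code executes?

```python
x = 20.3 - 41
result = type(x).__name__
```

x is float; result = 'float'

'float'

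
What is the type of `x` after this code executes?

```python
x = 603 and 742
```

'and' with truthy values returns last operand (int)

int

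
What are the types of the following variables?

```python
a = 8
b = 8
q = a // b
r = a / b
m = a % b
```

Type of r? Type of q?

/ returns float; // returns int

float, int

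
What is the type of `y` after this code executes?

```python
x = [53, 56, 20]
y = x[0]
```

Indexing list[int] returns int

int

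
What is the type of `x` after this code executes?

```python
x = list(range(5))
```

list(range()) returns list

list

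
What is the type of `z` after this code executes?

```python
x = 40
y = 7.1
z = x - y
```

int - float = float

float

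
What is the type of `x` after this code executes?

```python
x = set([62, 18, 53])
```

set() constructor returns set

set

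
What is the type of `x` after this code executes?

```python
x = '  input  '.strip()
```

str.strip() returns str

str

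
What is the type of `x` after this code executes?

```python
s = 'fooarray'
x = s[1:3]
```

Slicing a str returns str

str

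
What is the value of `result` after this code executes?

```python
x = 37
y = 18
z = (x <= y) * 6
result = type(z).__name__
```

x is int; y is int; z is int; result = 'int'

'int'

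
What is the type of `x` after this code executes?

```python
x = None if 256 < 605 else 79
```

256 < 605 is True, so the if branch is taken

NoneType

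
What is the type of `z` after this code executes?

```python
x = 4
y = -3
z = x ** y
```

int ** negative = float

float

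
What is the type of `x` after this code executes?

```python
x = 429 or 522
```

'or' returns first truthy value (int)

int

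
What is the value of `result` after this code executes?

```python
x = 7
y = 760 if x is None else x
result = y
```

x = 7; y = 7; result = 7

7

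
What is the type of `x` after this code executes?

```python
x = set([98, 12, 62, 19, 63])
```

set() constructor returns set

set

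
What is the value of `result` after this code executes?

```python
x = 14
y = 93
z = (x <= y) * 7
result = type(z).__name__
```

x is int; y is int; z is int; result = 'int'

'int'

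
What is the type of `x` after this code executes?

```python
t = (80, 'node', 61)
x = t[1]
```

Index 1 of tuple is a str literal

str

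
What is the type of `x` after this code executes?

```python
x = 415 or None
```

'or' returns first truthy value

int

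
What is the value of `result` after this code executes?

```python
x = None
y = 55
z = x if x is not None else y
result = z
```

x = None; y = 55; z = 55; result = 55

55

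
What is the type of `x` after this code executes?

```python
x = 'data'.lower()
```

str.lower() returns str

str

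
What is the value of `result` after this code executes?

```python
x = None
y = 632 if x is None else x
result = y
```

x = None; y = 632; result = 632

632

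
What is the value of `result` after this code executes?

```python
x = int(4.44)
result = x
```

x = 4; result = 4

4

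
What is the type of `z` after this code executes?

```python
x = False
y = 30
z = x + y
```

bool + int = int (bool is subclass of int)

int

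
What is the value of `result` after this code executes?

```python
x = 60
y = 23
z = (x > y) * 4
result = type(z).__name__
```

x is int; y is int; z is int; result = 'int'

'int'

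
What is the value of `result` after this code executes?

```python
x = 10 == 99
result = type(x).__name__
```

x is bool; result = 'bool'

'bool'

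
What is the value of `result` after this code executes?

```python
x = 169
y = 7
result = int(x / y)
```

x = 169; y = 7; result = 24

24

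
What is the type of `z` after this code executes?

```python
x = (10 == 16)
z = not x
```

'not' returns bool

bool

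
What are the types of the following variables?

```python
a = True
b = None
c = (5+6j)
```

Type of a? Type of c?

a is assigned the constant True, which has type bool; c is assigned (5+6j), an int plus an imaginary literal (j suffix), which evaluates to complex

bool, complex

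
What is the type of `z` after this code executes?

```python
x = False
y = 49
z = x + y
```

bool + int = int (bool is subclass of int)

int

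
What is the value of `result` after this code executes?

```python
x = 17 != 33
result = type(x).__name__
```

x is bool; result = 'bool'

'bool'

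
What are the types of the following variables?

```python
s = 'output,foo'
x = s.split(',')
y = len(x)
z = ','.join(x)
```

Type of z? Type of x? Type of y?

str.join() returns str; str.split() returns list; len() returns int

str, list, int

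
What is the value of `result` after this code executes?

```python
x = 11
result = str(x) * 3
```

x = 11; result = '111111'

'111111'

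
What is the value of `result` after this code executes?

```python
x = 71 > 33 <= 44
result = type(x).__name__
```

x is bool; result = 'bool'

'bool'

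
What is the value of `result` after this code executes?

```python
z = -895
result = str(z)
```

z = -895; result = '-895'

'-895'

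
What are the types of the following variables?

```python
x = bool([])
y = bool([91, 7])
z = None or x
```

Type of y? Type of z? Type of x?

bool() returns bool; None or bool returns the bool; bool() returns bool

bool, bool, bool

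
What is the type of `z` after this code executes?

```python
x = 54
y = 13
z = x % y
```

int % int = int

int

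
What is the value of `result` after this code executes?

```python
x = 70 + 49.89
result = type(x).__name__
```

x is float; result = 'float'

'float'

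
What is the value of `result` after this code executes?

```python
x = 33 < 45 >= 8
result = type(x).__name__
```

x is bool; result = 'bool'

'bool'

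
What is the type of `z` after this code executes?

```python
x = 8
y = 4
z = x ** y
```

positive int ** positive int = int

int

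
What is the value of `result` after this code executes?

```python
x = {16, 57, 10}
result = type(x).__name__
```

x is set; result = 'set'

'set'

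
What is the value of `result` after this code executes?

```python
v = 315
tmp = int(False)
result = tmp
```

v = 315; tmp = 0; result = 0

0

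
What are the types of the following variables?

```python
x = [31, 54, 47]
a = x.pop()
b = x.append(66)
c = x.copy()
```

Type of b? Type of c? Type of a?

append() returns None; copy() returns list; pop() returns element

NoneType, list, int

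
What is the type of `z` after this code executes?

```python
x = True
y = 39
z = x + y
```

bool + int = int (bool is subclass of int)

int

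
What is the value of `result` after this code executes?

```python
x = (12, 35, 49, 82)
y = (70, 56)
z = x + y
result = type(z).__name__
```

x is tuple; y is tuple; z is tuple; result = 'tuple'

'tuple'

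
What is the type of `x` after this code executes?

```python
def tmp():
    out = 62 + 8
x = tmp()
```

Function without return returns None

NoneType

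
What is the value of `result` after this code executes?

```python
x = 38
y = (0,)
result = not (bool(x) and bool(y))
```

x = 38; y = (0,); result = False

False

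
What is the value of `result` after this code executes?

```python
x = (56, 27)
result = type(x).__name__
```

x is tuple; result = 'tuple'

'tuple'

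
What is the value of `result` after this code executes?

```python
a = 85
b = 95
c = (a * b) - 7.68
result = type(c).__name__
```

a is int; b is int; c is float; result = 'float'

'float'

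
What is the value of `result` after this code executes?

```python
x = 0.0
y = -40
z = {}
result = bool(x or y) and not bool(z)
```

x = 0.0; y = -40; z = {}; result = True

True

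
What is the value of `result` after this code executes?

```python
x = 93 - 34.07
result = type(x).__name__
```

x is float; result = 'float'

'float'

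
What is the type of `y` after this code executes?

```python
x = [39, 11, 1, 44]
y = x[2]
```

Indexing list[int] returns int

int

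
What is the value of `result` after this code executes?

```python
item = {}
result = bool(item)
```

item = {}; result = False

False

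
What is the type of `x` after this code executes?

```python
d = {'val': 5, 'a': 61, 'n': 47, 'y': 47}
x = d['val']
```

Accessing dict[str, int] with str key returns int

int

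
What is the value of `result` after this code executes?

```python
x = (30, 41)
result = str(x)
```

x = (30, 41); result = '(30, 41)'

'(30, 41)'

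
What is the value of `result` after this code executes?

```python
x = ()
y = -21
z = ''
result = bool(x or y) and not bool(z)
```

x = (); y = -21; z = ''; result = True

True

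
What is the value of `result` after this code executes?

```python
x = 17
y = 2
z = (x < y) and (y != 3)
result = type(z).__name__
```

x is int; y is int; z is bool; result = 'bool'

'bool'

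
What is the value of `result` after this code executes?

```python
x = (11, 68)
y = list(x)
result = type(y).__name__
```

x is tuple; y is list; result = 'list'

'list'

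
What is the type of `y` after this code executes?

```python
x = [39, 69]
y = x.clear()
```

list.clear() returns None

NoneType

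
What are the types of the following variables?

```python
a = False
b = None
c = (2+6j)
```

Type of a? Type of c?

a is assigned the constant False, which has type bool; c is assigned (2+6j), an int plus an imaginary literal (j suffix), which evaluates to complex

bool, complex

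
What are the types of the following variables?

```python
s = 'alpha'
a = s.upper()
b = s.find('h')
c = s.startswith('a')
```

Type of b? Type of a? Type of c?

find() returns int; upper() returns str; startswith() returns bool

int, str, bool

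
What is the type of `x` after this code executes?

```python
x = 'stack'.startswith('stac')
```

str.startswith() returns bool

bool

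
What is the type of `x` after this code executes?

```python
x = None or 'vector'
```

'or' with None returns the other truthy value (str)

str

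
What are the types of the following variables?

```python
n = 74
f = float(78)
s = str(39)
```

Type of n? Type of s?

n is assigned a bare integer (no decimal point), so it is an int; s is assigned the result of calling str(), which returns a str

int, str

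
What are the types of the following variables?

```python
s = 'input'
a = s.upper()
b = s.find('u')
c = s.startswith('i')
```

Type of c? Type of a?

startswith() returns bool; upper() returns str

bool, str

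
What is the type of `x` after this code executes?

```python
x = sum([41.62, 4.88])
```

sum() of floats returns float

float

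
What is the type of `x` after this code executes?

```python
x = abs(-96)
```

abs() of int returns int

int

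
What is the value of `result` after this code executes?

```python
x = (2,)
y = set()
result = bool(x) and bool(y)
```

x = (2,); y = set(); result = False

False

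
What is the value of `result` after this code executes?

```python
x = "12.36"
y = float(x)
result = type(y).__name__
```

x is str; y is float; result = 'float'

'float'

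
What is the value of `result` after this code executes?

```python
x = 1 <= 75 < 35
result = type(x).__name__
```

x is bool; result = 'bool'

'bool'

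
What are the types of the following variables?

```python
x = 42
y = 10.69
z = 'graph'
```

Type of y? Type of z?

y is assigned a number with a decimal point, so it is a float; z is assigned a quoted string literal, so it is a str

float, str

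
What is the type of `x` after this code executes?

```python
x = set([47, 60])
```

set() constructor returns set

set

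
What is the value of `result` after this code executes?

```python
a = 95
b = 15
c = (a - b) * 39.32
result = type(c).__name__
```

a is int; b is int; c is float; result = 'float'

'float'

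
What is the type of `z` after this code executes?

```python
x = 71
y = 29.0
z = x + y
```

int + float = float

float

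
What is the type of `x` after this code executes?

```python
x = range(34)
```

range() returns a range object

range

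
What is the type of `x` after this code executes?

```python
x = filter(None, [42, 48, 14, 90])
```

filter() returns a filter object

filter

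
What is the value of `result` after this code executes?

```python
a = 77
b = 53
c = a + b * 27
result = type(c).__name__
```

a is int; b is int; c is int; result = 'int'

'int'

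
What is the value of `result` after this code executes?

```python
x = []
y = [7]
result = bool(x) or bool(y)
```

x = []; y = [7]; result = True

True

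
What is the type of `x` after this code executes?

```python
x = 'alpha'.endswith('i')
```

str.endswith() returns bool

bool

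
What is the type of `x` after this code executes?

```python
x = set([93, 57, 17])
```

set() constructor returns set

set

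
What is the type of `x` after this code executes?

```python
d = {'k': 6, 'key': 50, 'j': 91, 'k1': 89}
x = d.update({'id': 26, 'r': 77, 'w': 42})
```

dict.update() returns None

NoneType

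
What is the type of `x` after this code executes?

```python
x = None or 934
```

'or' with None returns the other truthy value

int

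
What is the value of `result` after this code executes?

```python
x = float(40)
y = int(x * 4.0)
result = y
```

x = 40.0; y = 160; result = 160

160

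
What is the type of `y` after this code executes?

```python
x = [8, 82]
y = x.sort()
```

list.sort() returns None (mutates in place)

NoneType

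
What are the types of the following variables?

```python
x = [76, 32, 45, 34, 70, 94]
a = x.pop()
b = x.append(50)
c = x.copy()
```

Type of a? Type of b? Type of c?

pop() returns element; append() returns None; copy() returns list

int, NoneType, list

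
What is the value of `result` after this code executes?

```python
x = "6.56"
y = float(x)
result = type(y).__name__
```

x is str; y is float; result = 'float'

'float'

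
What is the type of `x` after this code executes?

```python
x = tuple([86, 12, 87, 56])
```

tuple() constructor returns tuple

tuple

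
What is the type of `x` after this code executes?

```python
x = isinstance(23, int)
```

isinstance() returns bool

bool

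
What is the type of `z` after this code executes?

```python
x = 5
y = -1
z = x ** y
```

int ** negative = float

float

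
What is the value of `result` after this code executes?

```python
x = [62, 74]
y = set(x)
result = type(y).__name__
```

x is list; y is set; result = 'set'

'set'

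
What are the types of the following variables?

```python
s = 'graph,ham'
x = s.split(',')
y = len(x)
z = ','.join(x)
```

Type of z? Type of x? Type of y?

str.join() returns str; str.split() returns list; len() returns int

str, list, int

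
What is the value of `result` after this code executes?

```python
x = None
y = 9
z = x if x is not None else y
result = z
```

x = None; y = 9; z = 9; result = 9

9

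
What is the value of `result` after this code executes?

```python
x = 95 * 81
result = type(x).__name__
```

x is int; result = 'int'

'int'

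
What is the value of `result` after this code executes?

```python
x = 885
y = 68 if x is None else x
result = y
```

x = 885; y = 885; result = 885

885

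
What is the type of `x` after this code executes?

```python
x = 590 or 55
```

'or' returns first truthy value (int)

int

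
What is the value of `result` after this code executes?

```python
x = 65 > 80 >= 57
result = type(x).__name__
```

x is bool; result = 'bool'

'bool'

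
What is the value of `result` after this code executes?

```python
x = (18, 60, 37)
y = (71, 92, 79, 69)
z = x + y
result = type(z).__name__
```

x is tuple; y is tuple; z is tuple; result = 'tuple'

'tuple'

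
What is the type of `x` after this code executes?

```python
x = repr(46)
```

repr() returns str

str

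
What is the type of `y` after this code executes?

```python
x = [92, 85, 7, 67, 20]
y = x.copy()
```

list.copy() returns list

list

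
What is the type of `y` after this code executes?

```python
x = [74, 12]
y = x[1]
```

Indexing list[int] returns int

int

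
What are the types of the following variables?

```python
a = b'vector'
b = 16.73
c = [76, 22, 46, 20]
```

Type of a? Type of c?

a is assigned a bytes literal (b'...' prefix); c is assigned a list literal (square brackets)

bytes, list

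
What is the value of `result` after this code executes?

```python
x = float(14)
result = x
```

x = 14.0; result = 14.0

14.0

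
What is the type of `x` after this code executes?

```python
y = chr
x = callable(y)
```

callable() returns bool

bool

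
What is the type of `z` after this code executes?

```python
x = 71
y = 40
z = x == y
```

Equality comparison returns bool

bool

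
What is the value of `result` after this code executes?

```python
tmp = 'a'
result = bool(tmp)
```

tmp = 'a'; result = True

True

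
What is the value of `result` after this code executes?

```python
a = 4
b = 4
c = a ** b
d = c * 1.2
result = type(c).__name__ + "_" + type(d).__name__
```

a is int; b is int; c is int; d is float; result = 'int_float'

'int_float'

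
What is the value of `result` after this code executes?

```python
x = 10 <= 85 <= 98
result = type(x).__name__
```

x is bool; result = 'bool'

'bool'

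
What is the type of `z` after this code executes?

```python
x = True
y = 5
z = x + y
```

bool + int = int (bool is subclass of int)

int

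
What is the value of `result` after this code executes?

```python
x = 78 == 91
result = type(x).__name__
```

x is bool; result = 'bool'

'bool'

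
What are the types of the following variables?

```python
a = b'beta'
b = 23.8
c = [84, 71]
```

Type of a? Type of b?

a is assigned a bytes literal (b'...' prefix); b is assigned a number with a decimal point, so it is a float

bytes, float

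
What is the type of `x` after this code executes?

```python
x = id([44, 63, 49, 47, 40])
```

id() returns int

int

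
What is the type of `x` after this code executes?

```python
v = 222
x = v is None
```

'is' comparison returns bool

bool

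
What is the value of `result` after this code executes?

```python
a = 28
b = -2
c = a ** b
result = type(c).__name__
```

a is int; b is int; c is float; result = 'float'

'float'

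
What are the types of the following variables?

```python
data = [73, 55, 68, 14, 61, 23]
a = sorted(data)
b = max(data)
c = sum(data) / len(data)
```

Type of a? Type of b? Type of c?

sorted() returns list; max of ints returns int; int / int = float

list, int, float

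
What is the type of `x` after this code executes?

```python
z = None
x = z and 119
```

'and' returns first falsy value (None)

NoneType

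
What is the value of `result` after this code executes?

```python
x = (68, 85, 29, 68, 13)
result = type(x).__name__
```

x is tuple; result = 'tuple'

'tuple'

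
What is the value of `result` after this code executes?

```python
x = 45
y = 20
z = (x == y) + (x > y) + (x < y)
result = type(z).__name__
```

x is int; y is int; z is int; result = 'int'

'int'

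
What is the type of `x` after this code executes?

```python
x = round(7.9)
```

round() with no decimal places returns int

int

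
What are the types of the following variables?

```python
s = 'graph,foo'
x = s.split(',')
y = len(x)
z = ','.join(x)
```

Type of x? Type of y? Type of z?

str.split() returns list; len() returns int; str.join() returns str

list, int, str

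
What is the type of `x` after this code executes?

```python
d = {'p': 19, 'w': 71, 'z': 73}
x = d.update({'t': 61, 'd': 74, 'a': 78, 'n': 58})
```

dict.update() returns None

NoneType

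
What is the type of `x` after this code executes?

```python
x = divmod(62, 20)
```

divmod() returns tuple of (quotient, remainder)

tuple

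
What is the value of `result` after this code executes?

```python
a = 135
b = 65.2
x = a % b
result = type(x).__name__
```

a is int; b is float; x is float; result = 'float'

'float'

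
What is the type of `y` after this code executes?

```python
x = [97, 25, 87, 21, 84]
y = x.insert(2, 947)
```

list.insert() returns None

NoneType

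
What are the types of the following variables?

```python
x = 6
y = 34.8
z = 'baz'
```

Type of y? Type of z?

y is assigned a number with a decimal point, so it is a float; z is assigned a quoted string literal, so it is a str

float, str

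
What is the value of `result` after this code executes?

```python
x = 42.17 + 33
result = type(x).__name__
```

x is float; result = 'float'

'float'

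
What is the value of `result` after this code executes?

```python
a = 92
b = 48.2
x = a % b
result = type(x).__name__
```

a is int; b is float; x is float; result = 'float'

'float'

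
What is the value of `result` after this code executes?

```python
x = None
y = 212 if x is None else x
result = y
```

x = None; y = 212; result = 212

212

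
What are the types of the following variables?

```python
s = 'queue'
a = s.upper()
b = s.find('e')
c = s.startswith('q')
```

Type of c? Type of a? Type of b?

startswith() returns bool; upper() returns str; find() returns int

bool, str, int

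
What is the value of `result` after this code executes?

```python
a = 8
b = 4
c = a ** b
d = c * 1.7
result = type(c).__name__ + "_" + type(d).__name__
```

a is int; b is int; c is int; d is float; result = 'int_float'

'int_float'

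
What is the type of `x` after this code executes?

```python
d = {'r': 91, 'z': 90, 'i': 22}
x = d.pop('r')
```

dict.pop() returns the value

int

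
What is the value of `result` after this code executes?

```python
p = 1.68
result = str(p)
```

p = 1.68; result = '1.68'

'1.68'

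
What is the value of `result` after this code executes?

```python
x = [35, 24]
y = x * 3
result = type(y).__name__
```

x is list; y is list; result = 'list'

'list'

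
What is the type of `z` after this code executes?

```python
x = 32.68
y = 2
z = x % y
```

float % int = float

float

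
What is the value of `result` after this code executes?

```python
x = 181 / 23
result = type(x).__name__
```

x is float; result = 'float'

'float'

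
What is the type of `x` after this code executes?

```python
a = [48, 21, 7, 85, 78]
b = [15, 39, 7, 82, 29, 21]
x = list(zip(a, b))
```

list(zip()) returns a list of tuples

list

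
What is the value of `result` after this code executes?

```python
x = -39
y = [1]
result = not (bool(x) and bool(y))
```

x = -39; y = [1]; result = False

False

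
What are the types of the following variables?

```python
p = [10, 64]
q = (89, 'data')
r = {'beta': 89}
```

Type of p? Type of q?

p is assigned a list literal (square brackets); q is assigned a tuple (parenthesized, comma-separated values)

list, tuple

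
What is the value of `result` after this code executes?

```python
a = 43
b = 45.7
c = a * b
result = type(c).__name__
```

a is int; b is float; c is float; result = 'float'

'float'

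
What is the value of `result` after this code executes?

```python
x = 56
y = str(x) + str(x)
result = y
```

x = 56; y = '5656'; result = '5656'

'5656'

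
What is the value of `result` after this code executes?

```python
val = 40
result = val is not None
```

val = 40; result = True

True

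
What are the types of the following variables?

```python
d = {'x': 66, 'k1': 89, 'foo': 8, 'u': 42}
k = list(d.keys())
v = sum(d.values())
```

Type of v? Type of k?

sum of ints is int; list() converts to list

int, list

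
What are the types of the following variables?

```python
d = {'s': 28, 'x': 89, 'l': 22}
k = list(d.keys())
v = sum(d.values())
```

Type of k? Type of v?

list() converts to list; sum of ints is int

list, int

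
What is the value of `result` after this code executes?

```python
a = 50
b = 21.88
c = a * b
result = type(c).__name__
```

a is int; b is float; c is float; result = 'float'

'float'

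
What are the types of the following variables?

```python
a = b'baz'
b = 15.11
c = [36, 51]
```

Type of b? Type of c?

b is assigned a number with a decimal point, so it is a float; c is assigned a list literal (square brackets)

float, list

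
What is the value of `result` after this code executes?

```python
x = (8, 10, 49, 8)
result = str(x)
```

x = (8, 10, 49, 8); result = '(8, 10, 49, 8)'

'(8, 10, 49, 8)'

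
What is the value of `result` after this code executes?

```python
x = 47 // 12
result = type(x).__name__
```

x is int; result = 'int'

'int'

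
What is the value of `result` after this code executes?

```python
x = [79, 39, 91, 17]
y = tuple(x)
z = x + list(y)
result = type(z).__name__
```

x is list; y is tuple; z is list; result = 'list'

'list'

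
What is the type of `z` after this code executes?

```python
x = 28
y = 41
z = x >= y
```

Comparison returns bool

bool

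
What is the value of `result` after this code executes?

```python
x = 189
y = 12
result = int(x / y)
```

x = 189; y = 12; result = 15

15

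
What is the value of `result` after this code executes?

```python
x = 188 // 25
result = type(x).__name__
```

x is int; result = 'int'

'int'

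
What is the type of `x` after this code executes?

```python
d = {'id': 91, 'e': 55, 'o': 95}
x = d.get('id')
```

dict.get() returns value type when found

int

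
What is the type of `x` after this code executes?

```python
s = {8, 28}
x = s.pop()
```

Popping from set[int] returns int

int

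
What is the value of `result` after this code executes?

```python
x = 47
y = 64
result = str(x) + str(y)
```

x = 47; y = 64; result = '4764'

'4764'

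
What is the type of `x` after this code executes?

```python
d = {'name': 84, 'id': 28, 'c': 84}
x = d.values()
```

.values() returns dict_values view

dict_values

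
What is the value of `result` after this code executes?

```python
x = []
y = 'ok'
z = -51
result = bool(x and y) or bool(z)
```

x = []; y = 'ok'; z = -51; result = True

True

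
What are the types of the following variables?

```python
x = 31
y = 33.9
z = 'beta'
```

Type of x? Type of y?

x is assigned a bare integer (no decimal point), so it is an int; y is assigned a number with a decimal point, so it is a float

int, float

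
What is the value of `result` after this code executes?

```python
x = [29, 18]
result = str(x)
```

x = [29, 18]; result = '[29, 18]'

'[29, 18]'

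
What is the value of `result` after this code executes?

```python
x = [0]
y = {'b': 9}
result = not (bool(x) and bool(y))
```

x = [0]; y = {'b': 9}; result = False

False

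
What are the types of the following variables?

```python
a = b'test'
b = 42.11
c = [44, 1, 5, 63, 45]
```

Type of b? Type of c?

b is assigned a number with a decimal point, so it is a float; c is assigned a list literal (square brackets)

float, list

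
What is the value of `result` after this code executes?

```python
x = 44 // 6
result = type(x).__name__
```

x is int; result = 'int'

'int'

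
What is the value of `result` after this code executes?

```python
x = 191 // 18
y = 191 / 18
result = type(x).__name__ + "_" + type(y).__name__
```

x is int; y is float; result = 'int_float'

'int_float'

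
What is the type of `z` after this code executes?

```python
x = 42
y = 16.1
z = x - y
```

int - float = float

float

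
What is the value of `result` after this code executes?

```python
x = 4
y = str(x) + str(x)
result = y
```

x = 4; y = '44'; result = '44'

'44'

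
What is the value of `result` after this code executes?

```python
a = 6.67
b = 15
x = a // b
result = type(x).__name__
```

a is float; b is int; x is float; result = 'float'

'float'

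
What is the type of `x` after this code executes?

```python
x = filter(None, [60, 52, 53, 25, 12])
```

filter() returns a filter object

filter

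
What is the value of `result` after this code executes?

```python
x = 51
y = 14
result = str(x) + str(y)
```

x = 51; y = 14; result = '5114'

'5114'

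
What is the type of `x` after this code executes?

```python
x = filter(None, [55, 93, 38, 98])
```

filter() returns a filter object

filter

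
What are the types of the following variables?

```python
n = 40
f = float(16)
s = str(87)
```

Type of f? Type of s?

f is assigned the result of calling float(), which returns a float; s is assigned the result of calling str(), which returns a str

float, str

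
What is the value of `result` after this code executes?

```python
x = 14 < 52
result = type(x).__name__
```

x is bool; result = 'bool'

'bool'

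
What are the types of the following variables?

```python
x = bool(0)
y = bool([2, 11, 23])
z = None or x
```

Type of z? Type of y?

None or bool returns the bool; bool() returns bool

bool, bool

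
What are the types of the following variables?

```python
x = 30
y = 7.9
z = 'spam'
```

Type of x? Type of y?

x is assigned a bare integer (no decimal point), so it is an int; y is assigned a number with a decimal point, so it is a float

int, float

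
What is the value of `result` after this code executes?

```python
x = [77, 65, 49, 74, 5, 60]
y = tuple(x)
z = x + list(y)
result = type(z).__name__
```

x is list; y is tuple; z is list; result = 'list'

'list'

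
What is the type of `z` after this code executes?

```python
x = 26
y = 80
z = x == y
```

Equality comparison returns bool

bool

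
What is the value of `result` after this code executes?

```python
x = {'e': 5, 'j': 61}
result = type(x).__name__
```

x is dict; result = 'dict'

'dict'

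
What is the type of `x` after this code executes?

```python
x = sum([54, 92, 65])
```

sum() of ints returns int

int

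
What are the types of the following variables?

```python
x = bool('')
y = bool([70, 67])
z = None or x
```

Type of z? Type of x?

None or bool returns the bool; bool() returns bool

bool, bool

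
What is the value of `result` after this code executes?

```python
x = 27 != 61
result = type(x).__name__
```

x is bool; result = 'bool'

'bool'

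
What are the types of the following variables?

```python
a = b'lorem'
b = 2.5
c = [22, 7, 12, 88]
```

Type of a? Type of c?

a is assigned a bytes literal (b'...' prefix); c is assigned a list literal (square brackets)

bytes, list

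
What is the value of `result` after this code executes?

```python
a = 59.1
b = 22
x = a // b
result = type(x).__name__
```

a is float; b is int; x is float; result = 'float'

'float'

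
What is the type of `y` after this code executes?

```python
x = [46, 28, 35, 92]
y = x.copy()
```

list.copy() returns list

list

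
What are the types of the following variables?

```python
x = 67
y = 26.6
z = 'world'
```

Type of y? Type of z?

y is assigned a number with a decimal point, so it is a float; z is assigned a quoted string literal, so it is a str

float, str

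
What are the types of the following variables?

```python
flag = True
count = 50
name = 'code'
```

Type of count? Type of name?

count is assigned a bare integer (no decimal point), so it is an int; name is assigned a quoted string literal, so it is a str

int, str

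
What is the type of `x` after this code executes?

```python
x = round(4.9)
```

round() with no decimal places returns int

int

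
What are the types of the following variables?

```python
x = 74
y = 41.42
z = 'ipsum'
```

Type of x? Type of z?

x is assigned a bare integer (no decimal point), so it is an int; z is assigned a quoted string literal, so it is a str

int, str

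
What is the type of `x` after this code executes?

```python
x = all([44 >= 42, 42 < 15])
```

all() returns bool

bool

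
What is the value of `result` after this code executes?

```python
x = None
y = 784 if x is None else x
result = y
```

x = None; y = 784; result = 784

784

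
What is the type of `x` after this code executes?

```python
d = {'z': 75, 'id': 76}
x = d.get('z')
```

dict.get() returns value type when found

int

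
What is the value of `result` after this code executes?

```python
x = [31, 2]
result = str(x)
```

x = [31, 2]; result = '[31, 2]'

'[31, 2]'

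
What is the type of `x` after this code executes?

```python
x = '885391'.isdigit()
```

str.isdigit() returns bool

bool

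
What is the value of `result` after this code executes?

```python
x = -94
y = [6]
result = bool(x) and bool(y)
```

x = -94; y = [6]; result = True

True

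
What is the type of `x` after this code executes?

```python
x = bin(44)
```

bin() returns str representation

str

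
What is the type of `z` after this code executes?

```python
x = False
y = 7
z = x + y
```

bool + int = int (bool is subclass of int)

int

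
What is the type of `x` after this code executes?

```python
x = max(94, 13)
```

max() of ints returns int

int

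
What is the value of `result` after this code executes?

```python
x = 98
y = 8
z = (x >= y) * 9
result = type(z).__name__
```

x is int; y is int; z is int; result = 'int'

'int'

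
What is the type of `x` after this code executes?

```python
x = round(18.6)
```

round() with no decimal places returns int

int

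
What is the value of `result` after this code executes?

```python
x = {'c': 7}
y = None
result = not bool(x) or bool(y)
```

x = {'c': 7}; y = None; result = False

False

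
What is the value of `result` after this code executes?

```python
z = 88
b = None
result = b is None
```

z = 88; b = None; result = True

True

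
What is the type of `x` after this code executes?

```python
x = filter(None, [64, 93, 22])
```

filter() returns a filter object

filter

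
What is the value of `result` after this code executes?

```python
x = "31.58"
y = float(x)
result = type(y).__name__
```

x is str; y is float; result = 'float'

'float'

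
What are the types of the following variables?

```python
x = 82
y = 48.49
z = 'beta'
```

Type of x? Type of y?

x is assigned a bare integer (no decimal point), so it is an int; y is assigned a number with a decimal point, so it is a float

int, float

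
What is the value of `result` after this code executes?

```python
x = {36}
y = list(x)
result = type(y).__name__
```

x is set; y is list; result = 'list'

'list'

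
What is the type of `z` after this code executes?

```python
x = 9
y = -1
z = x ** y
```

int ** negative = float

float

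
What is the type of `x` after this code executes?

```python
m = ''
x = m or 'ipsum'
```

'or' returns first truthy value (str)

str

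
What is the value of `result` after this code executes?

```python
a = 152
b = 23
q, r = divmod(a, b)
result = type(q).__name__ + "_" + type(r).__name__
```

a is int; b is int; q is int; r is int; result = 'int_int'

'int_int'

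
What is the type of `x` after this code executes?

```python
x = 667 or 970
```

'or' returns first truthy value (int)

int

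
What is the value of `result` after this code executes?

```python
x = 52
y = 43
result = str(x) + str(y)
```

x = 52; y = 43; result = '5243'

'5243'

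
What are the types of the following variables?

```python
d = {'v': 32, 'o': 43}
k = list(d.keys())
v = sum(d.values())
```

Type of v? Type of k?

sum of ints is int; list() converts to list

int, list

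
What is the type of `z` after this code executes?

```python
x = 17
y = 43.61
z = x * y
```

int * float = float

float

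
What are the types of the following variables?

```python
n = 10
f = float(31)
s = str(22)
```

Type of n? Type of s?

n is assigned a bare integer (no decimal point), so it is an int; s is assigned the result of calling str(), which returns a str

int, str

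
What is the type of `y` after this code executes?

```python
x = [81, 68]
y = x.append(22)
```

list.append() returns None (mutates in place)

NoneType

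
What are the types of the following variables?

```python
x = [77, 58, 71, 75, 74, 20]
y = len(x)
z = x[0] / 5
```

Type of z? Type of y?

int / int = float; len() returns int

float, int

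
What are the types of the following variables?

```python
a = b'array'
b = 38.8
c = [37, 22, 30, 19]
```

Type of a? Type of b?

a is assigned a bytes literal (b'...' prefix); b is assigned a number with a decimal point, so it is a float

bytes, float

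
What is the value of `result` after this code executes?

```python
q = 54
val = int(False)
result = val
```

q = 54; val = 0; result = 0

0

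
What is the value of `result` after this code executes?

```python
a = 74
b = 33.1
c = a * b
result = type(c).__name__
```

a is int; b is float; c is float; result = 'float'

'float'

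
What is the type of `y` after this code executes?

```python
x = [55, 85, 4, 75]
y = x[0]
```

Indexing list[int] returns int

int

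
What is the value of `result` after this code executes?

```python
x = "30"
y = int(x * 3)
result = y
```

x = '30'; y = 303030; result = 303030

303030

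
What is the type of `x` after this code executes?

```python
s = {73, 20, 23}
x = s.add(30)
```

set.add() returns None (mutates in place)

NoneType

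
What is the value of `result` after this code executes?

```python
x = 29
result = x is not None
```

x = 29; result = True

True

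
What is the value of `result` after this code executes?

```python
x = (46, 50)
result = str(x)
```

x = (46, 50); result = '(46, 50)'

'(46, 50)'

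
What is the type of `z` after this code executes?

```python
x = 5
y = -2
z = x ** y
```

int ** negative = float

float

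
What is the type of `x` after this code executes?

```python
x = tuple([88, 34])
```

tuple() constructor returns tuple

tuple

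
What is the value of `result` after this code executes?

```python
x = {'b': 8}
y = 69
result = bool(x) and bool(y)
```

x = {'b': 8}; y = 69; result = True

True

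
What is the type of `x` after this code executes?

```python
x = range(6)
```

range() returns a range object

range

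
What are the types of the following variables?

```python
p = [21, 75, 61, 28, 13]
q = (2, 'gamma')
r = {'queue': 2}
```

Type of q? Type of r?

q is assigned a tuple (parenthesized, comma-separated values); r is assigned a dict literal ({key: value})

tuple, dict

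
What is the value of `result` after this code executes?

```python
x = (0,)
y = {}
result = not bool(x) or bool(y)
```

x = (0,); y = {}; result = False

False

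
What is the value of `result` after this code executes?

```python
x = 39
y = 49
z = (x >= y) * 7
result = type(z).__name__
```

x is int; y is int; z is int; result = 'int'

'int'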